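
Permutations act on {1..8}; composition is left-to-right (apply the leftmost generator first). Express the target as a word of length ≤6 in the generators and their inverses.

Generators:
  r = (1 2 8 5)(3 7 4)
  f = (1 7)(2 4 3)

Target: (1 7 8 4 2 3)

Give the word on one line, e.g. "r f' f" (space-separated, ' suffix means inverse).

r' f' f' r f'

  after r': (1 5 8 2)(3 4 7)
  after f': (1 5 8 3 2 7 4)
  after f': (1 5 8 4 7 2)
  after r: (3 7 8)
  after f': (1 7 8 4 2 3)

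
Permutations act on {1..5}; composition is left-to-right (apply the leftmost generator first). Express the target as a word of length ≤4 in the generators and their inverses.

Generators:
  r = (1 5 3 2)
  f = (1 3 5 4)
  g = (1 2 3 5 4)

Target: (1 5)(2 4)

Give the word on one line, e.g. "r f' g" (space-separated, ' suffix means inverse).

  after g': (1 4 5 3 2)
  after f: (2 3)
  after f: (1 3 2 5 4)
  after g: (1 5)(2 4)

g' f f g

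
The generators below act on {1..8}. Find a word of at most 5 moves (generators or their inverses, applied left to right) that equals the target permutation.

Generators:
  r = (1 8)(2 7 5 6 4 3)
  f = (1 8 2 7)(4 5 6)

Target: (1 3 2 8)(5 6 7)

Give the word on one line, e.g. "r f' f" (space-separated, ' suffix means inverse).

  after r: (1 8)(2 7 5 6 4 3)
  after f: (1 2)(3 7 6 5 4)
  after r': (1 3 2 8)(5 6 7)

r f r'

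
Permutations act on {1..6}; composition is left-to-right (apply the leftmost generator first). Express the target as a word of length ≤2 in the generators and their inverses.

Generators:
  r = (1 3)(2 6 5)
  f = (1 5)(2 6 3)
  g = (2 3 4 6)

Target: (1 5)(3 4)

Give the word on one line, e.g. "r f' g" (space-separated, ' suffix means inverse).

  after g: (2 3 4 6)
  after f: (1 5)(3 4)

g f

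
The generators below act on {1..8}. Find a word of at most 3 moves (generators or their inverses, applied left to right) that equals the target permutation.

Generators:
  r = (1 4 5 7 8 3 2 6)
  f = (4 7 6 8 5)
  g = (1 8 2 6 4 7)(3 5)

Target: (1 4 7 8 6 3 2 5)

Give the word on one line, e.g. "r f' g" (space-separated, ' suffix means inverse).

  after f': (4 5 8 6 7)
  after r': (1 6 5 7)(2 3 8)
  after g: (1 4 7 8 6 3 2 5)

f' r' g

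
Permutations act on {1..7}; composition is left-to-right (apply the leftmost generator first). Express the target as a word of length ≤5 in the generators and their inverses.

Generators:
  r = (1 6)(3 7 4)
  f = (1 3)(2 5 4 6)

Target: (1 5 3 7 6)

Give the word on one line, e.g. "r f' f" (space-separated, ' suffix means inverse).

f r' f' r'

  after f: (1 3)(2 5 4 6)
  after r': (1 4)(2 5 7 3 6)
  after f': (1 5 7)(3 4)
  after r': (1 5 3 7 6)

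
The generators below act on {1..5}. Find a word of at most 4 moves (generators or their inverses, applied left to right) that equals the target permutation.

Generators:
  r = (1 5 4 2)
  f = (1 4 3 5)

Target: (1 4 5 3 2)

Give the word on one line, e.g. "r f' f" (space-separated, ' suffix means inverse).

f r' r' f

  after f: (1 4 3 5)
  after r': (1 5 2 4 3)
  after r': (2 5 4 3)
  after f: (1 4 5 3 2)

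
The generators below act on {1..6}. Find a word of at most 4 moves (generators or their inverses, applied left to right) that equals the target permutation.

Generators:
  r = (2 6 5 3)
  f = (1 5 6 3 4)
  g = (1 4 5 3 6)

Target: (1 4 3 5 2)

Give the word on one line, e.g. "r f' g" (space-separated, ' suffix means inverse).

  after r': (2 3 5 6)
  after r': (2 5)(3 6)
  after f': (1 4 3 5 2)

r' r' f'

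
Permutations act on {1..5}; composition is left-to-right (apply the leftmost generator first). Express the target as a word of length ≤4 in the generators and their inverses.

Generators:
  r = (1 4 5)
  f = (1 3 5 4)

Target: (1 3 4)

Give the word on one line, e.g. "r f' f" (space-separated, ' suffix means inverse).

r f' f'

  after r: (1 4 5)
  after f': (1 5 4 3)
  after f': (1 3 4)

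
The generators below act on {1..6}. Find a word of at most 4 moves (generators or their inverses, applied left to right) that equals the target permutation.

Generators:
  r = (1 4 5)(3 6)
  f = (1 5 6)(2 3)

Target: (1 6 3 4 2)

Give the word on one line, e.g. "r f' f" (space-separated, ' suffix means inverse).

  after r: (1 4 5)(3 6)
  after f: (1 4 6 2 3)
  after r: (1 5)(2 6)(3 4)
  after f: (1 6 3 4 2)

r f r f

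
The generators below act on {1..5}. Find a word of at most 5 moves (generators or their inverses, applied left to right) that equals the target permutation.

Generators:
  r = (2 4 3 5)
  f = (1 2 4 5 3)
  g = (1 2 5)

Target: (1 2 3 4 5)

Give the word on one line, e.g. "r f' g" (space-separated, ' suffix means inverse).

  after r: (2 4 3 5)
  after g': (1 5)(2 4 3)
  after r: (1 2 3 4 5)

r g' r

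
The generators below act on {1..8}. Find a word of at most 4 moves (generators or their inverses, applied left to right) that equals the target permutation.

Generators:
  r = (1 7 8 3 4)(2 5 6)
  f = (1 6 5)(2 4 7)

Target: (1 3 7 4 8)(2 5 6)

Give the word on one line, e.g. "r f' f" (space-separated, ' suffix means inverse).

r' r'

  after r': (1 4 3 8 7)(2 6 5)
  after r': (1 3 7 4 8)(2 5 6)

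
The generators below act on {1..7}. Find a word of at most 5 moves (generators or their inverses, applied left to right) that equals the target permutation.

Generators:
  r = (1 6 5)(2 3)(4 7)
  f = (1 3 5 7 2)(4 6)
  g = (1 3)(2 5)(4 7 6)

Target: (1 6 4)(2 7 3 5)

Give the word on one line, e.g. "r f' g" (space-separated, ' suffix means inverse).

  after f: (1 3 5 7 2)(4 6)
  after r': (1 2 5 4)(3 6 7)
  after f': (1 7)(2 3 4)(5 6)
  after r': (1 4 3 7 5)
  after f': (1 6 4)(2 7 3 5)

f r' f' r' f'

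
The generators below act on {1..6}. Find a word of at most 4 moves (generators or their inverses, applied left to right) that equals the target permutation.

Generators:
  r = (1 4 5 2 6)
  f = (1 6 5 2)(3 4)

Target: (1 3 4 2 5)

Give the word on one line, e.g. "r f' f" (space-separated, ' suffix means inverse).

  after r: (1 4 5 2 6)
  after f: (1 3 4 2 5)

r f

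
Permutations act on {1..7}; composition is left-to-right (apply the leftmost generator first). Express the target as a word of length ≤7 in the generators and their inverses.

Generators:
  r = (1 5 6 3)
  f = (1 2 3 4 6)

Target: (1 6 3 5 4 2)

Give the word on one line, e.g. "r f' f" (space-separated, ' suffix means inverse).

f r f' r r

  after f: (1 2 3 4 6)
  after r: (1 2)(3 4)(5 6)
  after f': (2 6 5 4)
  after r: (1 5 4 2 3)
  after r: (1 6 3 5 4 2)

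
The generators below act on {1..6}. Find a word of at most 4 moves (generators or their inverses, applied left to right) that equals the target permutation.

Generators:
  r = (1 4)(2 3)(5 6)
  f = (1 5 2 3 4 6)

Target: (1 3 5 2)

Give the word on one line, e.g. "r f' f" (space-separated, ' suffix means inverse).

  after f: (1 5 2 3 4 6)
  after f: (1 2 4)(3 6 5)
  after r: (1 3 5 2)

f f r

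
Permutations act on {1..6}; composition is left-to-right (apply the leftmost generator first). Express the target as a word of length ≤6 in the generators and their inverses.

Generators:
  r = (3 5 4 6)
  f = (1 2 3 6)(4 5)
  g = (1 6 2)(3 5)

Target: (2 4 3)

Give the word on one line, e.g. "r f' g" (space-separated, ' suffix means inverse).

  after f': (1 6 3 2)(4 5)
  after f': (1 3)(2 6)
  after r': (1 6 2 4 5 3)
  after g': (2 4 3)

f' f' r' g'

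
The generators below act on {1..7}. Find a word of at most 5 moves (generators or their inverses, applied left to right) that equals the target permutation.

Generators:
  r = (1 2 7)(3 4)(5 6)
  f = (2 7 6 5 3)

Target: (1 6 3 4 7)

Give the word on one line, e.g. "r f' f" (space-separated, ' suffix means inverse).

r' f r' r'

  after r': (1 7 2)(3 4)(5 6)
  after f: (1 6 3 4 2)
  after r': (1 5 6 4)(2 7)
  after r': (1 6 3 4 7)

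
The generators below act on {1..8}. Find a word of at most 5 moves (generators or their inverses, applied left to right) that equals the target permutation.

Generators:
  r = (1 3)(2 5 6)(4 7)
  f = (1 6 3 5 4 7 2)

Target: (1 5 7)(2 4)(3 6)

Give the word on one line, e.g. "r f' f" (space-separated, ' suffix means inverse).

f' f' r f'

  after f': (1 2 7 4 5 3 6)
  after f': (1 7 5 6 2 4 3)
  after r: (1 4)(2 7 6 5)
  after f': (1 5 7)(2 4)(3 6)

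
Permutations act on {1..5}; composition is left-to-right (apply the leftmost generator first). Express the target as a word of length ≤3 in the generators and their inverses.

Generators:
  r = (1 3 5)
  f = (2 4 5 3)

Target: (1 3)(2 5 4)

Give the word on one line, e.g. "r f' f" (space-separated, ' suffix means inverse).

  after f': (2 3 5 4)
  after r': (1 5 4 2)
  after r': (1 3)(2 5 4)

f' r' r'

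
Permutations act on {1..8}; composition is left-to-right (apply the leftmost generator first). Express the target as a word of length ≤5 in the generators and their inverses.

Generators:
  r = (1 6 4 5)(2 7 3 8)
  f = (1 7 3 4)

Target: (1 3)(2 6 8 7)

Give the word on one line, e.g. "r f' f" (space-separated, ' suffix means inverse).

  after f: (1 7 3 4)
  after r: (1 3 5)(2 7 8)(4 6)
  after f': (1 7 8 2)(3 5 4 6)
  after r: (1 3)(2 6 8 7)

f r f' r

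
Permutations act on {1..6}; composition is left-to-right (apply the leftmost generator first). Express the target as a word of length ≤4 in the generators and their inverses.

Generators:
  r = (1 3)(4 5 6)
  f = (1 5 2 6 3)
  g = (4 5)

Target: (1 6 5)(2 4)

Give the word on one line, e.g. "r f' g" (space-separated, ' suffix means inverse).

g' r f' g'

  after g': (4 5)
  after r: (1 3)(4 6)
  after f': (1 6 4 2 5)
  after g': (1 6 5)(2 4)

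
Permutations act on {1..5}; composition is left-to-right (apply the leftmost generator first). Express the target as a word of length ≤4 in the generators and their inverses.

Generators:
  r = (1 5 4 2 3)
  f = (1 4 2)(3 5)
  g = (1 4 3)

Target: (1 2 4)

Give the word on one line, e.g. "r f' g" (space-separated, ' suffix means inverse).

f f

  after f: (1 4 2)(3 5)
  after f: (1 2 4)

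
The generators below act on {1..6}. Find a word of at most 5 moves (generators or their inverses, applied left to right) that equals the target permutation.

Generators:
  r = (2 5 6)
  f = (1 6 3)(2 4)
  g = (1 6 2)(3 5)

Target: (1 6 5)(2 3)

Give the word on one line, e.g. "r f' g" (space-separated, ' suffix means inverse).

  after r: (2 5 6)
  after g': (1 2 3 5)
  after r': (1 6 5)(2 3)

r g' r'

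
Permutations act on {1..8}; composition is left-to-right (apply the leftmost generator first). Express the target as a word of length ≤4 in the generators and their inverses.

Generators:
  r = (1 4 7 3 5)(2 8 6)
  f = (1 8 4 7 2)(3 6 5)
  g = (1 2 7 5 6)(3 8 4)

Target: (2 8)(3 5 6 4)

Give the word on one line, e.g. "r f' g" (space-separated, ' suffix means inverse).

  after r': (1 5 3 7 4)(2 6 8)
  after r': (1 3 4 5 7)(2 8 6)
  after g: (1 8)(2 4 6 7)
  after f': (2 8)(3 5 6 4)

r' r' g f'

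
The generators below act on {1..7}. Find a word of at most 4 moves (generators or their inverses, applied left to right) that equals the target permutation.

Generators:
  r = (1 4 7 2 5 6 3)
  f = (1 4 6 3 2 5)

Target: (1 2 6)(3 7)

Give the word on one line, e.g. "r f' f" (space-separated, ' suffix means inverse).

f' f' r f'

  after f': (1 5 2 3 6 4)
  after f': (1 2 6)(3 4 5)
  after r: (1 5)(2 3 7)(4 6)
  after f': (1 2 6)(3 7)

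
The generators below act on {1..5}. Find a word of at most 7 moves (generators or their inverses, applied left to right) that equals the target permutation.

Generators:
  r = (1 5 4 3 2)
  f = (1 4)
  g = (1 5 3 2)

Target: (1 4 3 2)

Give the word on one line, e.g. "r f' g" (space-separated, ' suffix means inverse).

g r' g g r'

  after g: (1 5 3 2)
  after r': (4 5)
  after g: (1 5 4 3 2)
  after g: (1 3)(2 5 4)
  after r': (1 4 3 2)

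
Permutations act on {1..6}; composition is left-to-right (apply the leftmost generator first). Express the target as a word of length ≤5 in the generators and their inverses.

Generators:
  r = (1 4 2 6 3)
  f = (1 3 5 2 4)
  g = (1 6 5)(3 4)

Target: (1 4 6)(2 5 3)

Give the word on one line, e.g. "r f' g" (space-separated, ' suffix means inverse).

f g' g' f' f'

  after f: (1 3 5 2 4)
  after g': (1 4 5 2 3 6)
  after g': (1 3)(2 4 6 5)
  after f': (3 4 6)
  after f': (1 4 6)(2 5 3)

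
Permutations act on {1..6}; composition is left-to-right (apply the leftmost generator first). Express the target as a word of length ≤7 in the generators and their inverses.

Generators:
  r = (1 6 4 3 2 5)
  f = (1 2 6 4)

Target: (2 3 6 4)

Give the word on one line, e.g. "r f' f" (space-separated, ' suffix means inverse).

  after f': (1 4 6 2)
  after r: (1 3 2 6 5)
  after f: (1 3 6 5 2 4)
  after r: (1 2 3 4 6)
  after f': (2 3 6 4)

f' r f r f'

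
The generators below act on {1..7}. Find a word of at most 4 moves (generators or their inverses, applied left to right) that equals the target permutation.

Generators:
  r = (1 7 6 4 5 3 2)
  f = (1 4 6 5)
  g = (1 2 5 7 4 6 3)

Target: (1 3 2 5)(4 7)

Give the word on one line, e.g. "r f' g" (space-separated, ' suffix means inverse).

f' r f'

  after f': (1 5 6 4)
  after r: (1 3 2)(4 7 6 5)
  after f': (1 3 2 5)(4 7)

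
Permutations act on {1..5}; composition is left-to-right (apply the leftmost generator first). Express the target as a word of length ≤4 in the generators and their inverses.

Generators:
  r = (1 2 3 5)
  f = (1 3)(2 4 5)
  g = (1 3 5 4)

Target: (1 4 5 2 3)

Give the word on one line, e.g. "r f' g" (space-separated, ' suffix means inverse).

  after g: (1 3 5 4)
  after f: (2 4 3)
  after g': (1 4)(2 5 3)
  after r': (1 4 5 2 3)

g f g' r'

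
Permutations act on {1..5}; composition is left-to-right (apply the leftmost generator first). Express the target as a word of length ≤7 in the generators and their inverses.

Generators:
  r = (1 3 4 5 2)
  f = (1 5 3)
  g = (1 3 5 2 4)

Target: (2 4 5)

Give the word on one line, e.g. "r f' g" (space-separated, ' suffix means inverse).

f g' f' g r

  after f: (1 5 3)
  after g': (1 3 4 2 5)
  after f': (1 5 3 4 2)
  after g: (1 2 3)
  after r: (2 4 5)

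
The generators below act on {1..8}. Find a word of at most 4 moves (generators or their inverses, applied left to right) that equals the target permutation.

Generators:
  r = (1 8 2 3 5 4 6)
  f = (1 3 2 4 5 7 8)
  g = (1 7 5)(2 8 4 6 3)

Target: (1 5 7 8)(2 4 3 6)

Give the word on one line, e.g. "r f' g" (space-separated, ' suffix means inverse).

g' f r' g

  after g': (1 5 7)(2 3 6 4 8)
  after f: (1 7 3 6 5 8 4)
  after r': (1 7 2 8 5)(3 4 6)
  after g: (1 5 7 8)(2 4 3 6)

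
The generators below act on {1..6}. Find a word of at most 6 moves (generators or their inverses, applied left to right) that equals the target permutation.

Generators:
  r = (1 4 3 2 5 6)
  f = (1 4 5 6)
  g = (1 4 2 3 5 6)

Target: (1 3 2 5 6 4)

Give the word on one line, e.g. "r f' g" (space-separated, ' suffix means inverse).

r r g r' r'

  after r: (1 4 3 2 5 6)
  after r: (1 3 5)(2 6 4)
  after g: (1 5 4 3 6 2)
  after r': (1 2 6 3 5)
  after r': (1 3 2 5 6 4)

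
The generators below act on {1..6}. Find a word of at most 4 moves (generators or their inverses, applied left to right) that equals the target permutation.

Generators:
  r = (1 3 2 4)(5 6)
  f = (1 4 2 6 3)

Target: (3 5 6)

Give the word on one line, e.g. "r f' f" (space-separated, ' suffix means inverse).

  after f': (1 3 6 2 4)
  after r': (3 5 6)

f' r'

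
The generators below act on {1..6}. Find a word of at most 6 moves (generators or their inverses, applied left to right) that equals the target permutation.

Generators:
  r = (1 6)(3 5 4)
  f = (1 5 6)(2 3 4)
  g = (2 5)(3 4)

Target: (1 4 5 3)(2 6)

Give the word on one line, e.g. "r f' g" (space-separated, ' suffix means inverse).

g' f' r f r

  after g': (2 5)(3 4)
  after f': (1 6 5 4 2)
  after r: (2 6 4)(3 5)
  after f: (1 5 4 3 6 2)
  after r: (1 4 5 3)(2 6)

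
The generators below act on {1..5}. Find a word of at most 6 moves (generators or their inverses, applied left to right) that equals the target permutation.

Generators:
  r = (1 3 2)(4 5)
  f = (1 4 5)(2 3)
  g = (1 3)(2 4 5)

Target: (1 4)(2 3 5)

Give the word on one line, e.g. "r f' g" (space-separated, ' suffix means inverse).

g f' g g r

  after g: (1 3)(2 4 5)
  after f': (1 2)(3 5)
  after g: (1 4 5)(2 3)
  after g: (1 5 3 4 2)
  after r: (1 4)(2 3 5)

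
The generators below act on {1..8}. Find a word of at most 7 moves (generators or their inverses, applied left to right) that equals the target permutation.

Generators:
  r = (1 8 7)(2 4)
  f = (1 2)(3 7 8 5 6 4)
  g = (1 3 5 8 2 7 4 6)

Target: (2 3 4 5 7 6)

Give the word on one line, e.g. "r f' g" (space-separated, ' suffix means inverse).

f' g' r g' f

  after f': (1 2)(3 4 6 5 8 7)
  after g': (1 8 2 6 3 7)
  after r: (1 7 8 4 2 6 3)
  after g': (1 2 4 8 7 5 3 6)
  after f: (2 3 4 5 7 6)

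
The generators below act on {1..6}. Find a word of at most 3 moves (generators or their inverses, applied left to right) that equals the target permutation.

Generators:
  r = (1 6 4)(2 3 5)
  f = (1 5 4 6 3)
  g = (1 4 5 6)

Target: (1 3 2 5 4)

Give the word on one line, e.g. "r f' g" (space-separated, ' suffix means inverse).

  after g': (1 6 5 4)
  after g': (1 5)(4 6)
  after r': (1 3 2 5 4)

g' g' r'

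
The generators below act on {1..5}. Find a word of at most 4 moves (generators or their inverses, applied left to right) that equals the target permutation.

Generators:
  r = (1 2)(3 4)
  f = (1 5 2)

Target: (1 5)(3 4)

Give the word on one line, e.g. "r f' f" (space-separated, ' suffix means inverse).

  after r': (1 2)(3 4)
  after f': (1 5)(3 4)

r' f'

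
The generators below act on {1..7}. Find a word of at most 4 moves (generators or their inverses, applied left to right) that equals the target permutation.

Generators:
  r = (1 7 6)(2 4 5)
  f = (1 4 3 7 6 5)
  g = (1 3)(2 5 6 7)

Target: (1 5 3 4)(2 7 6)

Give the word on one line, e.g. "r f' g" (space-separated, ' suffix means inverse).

  after g': (1 3)(2 7 6 5)
  after g': (2 6)(5 7)
  after f': (1 5 3 4)(2 7 6)

g' g' f'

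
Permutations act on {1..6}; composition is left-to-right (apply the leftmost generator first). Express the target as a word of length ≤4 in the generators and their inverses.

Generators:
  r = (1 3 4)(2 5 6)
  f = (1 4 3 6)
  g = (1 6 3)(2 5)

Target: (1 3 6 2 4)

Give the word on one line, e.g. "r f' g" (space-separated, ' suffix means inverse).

  after r': (1 4 3)(2 6 5)
  after g': (1 4 6 2)
  after f: (1 3 6 2 4)

r' g' f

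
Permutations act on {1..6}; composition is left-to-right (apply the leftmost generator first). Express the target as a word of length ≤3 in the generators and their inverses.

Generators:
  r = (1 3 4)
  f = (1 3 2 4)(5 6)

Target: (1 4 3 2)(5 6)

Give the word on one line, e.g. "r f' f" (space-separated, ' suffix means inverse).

r f' r'

  after r: (1 3 4)
  after f': (2 3)(5 6)
  after r': (1 4 3 2)(5 6)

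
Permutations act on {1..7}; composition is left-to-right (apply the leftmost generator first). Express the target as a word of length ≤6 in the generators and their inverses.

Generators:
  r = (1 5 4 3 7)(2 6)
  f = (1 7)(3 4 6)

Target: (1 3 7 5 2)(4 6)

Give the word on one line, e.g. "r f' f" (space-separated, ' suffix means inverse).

  after r: (1 5 4 3 7)(2 6)
  after f': (1 5 3)(2 4 6)
  after r': (2 5 4)(3 7)
  after f: (1 7 4 2 5 6 3)
  after r': (1 3 7 5 2)(4 6)

r f' r' f r'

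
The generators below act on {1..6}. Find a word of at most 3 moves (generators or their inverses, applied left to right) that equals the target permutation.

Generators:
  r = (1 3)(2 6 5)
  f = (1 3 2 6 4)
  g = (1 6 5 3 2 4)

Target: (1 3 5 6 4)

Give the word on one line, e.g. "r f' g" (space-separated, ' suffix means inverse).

f r r

  after f: (1 3 2 6 4)
  after r: (2 5)(3 6 4)
  after r: (1 3 5 6 4)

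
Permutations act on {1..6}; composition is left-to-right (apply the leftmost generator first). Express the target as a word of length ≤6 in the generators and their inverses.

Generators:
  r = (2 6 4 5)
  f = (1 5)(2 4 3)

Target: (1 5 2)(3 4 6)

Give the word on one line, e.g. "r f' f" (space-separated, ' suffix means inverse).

r r r f'

  after r: (2 6 4 5)
  after r: (2 4)(5 6)
  after r: (2 5 4 6)
  after f': (1 5 2)(3 4 6)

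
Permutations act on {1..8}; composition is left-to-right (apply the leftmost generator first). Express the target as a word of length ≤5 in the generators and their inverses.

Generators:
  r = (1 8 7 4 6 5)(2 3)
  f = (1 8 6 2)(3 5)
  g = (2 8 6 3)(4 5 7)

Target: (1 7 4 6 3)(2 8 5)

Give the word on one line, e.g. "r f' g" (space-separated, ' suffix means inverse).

f' f' f' r

  after f': (1 2 6 8)(3 5)
  after f': (1 6)(2 8)
  after f': (1 8 6 2)(3 5)
  after r: (1 7 4 6 3)(2 8 5)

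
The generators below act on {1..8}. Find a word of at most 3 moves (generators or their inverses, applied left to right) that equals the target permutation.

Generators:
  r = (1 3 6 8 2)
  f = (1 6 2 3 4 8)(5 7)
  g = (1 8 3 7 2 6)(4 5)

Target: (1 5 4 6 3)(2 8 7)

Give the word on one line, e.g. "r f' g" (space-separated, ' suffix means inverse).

  after f': (1 8 4 3 2 6)(5 7)
  after f': (1 4 2)(3 6 8)
  after g: (1 5 4 6 3)(2 8 7)

f' f' g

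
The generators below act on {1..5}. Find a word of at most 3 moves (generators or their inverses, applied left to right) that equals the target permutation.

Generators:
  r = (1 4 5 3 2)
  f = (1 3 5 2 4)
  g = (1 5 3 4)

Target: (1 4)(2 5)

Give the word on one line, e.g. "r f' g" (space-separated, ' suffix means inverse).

  after g': (1 4 3 5)
  after r': (2 3 4 5)
  after g': (1 4)(2 5)

g' r' g'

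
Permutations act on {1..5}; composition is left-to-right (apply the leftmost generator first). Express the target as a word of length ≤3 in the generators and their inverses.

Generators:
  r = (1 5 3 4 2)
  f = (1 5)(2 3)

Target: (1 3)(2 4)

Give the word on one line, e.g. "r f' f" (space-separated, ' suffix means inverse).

f' r

  after f': (1 5)(2 3)
  after r: (1 3)(2 4)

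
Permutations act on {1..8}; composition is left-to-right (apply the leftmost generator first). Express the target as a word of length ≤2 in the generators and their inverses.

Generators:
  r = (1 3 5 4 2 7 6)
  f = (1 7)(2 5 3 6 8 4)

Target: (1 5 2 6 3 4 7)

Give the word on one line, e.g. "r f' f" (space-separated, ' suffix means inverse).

r r

  after r: (1 3 5 4 2 7 6)
  after r: (1 5 2 6 3 4 7)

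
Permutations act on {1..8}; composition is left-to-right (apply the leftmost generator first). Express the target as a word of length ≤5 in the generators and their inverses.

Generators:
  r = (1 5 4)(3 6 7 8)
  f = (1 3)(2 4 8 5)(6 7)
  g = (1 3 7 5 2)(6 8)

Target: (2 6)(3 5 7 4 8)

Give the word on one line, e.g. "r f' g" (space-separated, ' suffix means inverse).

r' f r' g' f'

  after r': (1 4 5)(3 8 7 6)
  after f: (1 8 6)(2 4)(3 5)
  after r': (1 7 6 4 2 5 8 3)
  after g': (1 3 2 7 8)(4 5 6)
  after f': (2 6)(3 5 7 4 8)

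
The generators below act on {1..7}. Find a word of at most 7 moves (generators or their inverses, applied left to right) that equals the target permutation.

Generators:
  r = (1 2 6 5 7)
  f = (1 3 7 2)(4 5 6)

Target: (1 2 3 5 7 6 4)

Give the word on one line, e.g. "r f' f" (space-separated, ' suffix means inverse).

f' f' r' r' r'

  after f': (1 2 7 3)(4 6 5)
  after f': (1 7)(2 3)(4 5 6)
  after r': (1 5 2 3)(4 6)
  after r': (1 6 4 2 3 7 5)
  after r': (1 2 3 5 7 6 4)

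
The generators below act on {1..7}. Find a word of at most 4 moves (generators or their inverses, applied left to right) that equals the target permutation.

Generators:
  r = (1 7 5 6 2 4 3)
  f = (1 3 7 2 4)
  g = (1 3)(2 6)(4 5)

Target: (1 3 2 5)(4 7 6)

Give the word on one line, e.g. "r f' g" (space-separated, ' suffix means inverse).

  after f: (1 3 7 2 4)
  after g': (2 5 4 3 7 6)
  after f: (1 3 2 5)(4 7 6)

f g' f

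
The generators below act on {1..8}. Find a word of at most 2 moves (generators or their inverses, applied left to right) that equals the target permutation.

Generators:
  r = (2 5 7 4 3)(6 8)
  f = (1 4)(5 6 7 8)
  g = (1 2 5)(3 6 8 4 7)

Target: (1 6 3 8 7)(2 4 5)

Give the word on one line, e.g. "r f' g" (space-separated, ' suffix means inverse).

  after g': (1 5 2)(3 7 4 8 6)
  after f: (1 6 3 8 7)(2 4 5)

g' f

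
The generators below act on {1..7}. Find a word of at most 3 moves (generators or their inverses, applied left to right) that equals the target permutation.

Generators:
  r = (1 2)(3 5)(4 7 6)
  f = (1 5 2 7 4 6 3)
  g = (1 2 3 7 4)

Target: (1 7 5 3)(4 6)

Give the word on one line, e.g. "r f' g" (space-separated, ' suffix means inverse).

g' r

  after g': (1 4 7 3 2)
  after r: (1 7 5 3)(4 6)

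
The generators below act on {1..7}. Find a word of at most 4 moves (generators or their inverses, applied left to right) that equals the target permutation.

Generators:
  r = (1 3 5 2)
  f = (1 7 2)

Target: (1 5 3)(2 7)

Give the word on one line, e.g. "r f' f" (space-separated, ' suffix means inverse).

f' r'

  after f': (1 2 7)
  after r': (1 5 3)(2 7)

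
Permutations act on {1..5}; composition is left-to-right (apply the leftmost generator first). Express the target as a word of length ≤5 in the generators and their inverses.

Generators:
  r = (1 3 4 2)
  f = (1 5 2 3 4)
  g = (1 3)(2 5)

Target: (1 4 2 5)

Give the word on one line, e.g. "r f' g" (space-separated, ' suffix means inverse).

f' r' f g

  after f': (1 4 3 2 5)
  after r': (1 3 4)(2 5)
  after f: (1 4 5 3)
  after g: (1 4 2 5)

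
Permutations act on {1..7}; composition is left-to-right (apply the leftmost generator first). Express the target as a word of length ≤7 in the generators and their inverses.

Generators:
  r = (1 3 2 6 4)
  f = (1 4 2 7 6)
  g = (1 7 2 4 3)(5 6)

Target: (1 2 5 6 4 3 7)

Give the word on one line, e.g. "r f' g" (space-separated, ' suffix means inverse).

g' r' f g r

  after g': (1 3 4 2 7)(5 6)
  after r': (2 7 4 3 6 5)
  after f: (1 4 3)(2 6 5 7)
  after g: (1 3 7 4)(2 5)
  after r: (1 2 5 6 4 3 7)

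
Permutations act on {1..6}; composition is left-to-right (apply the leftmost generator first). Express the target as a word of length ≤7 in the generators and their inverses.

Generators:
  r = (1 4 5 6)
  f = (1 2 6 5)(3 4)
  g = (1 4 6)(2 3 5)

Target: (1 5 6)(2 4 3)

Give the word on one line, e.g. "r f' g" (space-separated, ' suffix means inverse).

r f g f' r'

  after r: (1 4 5 6)
  after f: (1 3 4)(2 6)
  after g: (1 5 2)(3 6)
  after f': (1 6 4 3 2 5)
  after r': (1 5 6)(2 4 3)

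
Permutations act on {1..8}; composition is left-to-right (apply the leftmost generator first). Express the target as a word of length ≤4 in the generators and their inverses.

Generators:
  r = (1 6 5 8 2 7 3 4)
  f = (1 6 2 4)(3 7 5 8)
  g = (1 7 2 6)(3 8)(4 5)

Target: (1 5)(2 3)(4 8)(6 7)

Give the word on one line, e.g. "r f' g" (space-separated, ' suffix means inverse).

  after r': (1 4 3 7 2 8 5 6)
  after g: (1 5)(2 3)(4 8)(6 7)

r' g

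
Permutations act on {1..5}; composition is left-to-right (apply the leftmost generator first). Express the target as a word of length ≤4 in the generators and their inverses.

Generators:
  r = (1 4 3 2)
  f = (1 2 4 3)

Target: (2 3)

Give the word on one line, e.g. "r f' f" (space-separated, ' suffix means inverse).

  after r: (1 4 3 2)
  after r: (1 3)(2 4)
  after f: (2 3)

r r f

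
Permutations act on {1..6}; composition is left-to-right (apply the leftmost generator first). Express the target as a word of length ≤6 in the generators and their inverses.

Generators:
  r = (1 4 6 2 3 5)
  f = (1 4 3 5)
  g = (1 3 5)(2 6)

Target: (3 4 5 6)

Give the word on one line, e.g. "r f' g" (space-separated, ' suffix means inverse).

r g' f r r

  after r: (1 4 6 2 3 5)
  after g': (1 4 2)
  after f: (1 3 5)(2 4)
  after r: (1 5 4 3)(2 6)
  after r: (3 4 5 6)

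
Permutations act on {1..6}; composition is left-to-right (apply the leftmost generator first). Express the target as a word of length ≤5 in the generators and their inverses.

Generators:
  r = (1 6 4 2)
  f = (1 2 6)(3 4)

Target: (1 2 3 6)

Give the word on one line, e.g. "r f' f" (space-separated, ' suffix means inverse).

  after f: (1 2 6)(3 4)
  after r: (2 4 3)
  after f: (1 2 3 6)

f r f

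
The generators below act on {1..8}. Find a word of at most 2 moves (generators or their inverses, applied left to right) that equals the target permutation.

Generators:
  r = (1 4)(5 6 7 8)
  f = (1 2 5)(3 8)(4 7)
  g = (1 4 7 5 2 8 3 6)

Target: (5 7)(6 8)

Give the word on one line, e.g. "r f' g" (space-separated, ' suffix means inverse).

  after r: (1 4)(5 6 7 8)
  after r: (5 7)(6 8)

r r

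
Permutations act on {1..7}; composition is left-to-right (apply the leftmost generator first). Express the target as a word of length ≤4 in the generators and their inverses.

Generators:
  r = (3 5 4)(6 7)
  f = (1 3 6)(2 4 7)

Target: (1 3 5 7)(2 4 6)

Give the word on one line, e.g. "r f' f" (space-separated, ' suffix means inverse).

r f

  after r: (3 5 4)(6 7)
  after f: (1 3 5 7)(2 4 6)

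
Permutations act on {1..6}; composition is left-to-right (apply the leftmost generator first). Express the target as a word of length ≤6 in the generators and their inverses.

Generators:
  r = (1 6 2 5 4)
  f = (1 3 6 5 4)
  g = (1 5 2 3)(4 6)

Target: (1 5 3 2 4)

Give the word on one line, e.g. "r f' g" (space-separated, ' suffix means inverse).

r g' r g

  after r: (1 6 2 5 4)
  after g': (1 4 3 2)(5 6)
  after r: (2 6 4 3 5)
  after g: (1 5 3 2 4)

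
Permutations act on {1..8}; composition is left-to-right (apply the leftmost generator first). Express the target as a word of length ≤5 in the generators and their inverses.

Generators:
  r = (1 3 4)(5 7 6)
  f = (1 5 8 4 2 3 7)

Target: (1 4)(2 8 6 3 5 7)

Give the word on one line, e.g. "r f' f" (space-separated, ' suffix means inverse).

  after f: (1 5 8 4 2 3 7)
  after r: (1 7 3 6 5 8)(2 4)
  after f': (1 3 6)(2 8 7)
  after r': (2 8 5 6 4 3 7)
  after r': (1 4)(2 8 6 3 5 7)

f r f' r' r'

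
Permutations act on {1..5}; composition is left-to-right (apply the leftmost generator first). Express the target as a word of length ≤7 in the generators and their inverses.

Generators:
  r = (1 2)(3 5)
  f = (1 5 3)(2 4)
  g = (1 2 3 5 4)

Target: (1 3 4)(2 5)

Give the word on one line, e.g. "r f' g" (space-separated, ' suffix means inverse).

f' f' r' f' r

  after f': (1 3 5)(2 4)
  after f': (1 5 3)
  after r': (1 3 2)
  after f': (1 5)(2 3 4)
  after r: (1 3 4)(2 5)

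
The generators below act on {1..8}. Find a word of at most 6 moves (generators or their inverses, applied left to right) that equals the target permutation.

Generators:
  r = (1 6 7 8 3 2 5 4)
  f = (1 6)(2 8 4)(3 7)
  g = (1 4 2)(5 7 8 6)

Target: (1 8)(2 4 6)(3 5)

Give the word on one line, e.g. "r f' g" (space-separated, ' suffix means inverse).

  after r: (1 6 7 8 3 2 5 4)
  after f': (2 5 8 7)(3 4 6)
  after r': (1 4)(3 5 7)(6 8)
  after f': (1 8)(2 4 6)(3 5)

r f' r' f'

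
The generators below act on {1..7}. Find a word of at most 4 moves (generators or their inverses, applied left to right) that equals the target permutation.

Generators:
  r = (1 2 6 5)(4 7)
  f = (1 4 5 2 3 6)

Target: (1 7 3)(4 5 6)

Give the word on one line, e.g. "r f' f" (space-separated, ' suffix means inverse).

r' f' r f

  after r': (1 5 6 2)(4 7)
  after f': (1 4 7)(2 6 5 3)
  after r: (1 7 2 5 3 6)
  after f: (1 7 3)(4 5 6)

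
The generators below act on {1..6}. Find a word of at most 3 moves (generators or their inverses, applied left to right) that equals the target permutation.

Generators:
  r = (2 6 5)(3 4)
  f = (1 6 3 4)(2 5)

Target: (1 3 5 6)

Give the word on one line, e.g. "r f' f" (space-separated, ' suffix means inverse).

  after f': (1 4 3 6)(2 5)
  after r: (1 3 5 6)

f' r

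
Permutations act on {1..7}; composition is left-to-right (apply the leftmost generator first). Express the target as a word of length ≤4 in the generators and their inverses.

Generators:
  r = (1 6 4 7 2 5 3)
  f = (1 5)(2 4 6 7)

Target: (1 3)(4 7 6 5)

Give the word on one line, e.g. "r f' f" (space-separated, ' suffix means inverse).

  after r': (1 3 5 2 7 4 6)
  after f: (1 3)(4 7 6 5)

r' f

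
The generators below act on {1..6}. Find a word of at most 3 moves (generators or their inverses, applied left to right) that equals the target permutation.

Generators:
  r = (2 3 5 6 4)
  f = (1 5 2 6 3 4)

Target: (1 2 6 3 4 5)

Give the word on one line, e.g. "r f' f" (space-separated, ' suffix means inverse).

  after f': (1 4 3 6 2 5)
  after r: (1 2 6 3 4 5)

f' r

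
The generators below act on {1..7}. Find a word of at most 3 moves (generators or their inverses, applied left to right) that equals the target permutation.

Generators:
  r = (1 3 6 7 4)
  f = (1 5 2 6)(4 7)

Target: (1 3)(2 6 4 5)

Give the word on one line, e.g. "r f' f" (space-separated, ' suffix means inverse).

  after r: (1 3 6 7 4)
  after f: (1 3)(2 6 4 5)

r f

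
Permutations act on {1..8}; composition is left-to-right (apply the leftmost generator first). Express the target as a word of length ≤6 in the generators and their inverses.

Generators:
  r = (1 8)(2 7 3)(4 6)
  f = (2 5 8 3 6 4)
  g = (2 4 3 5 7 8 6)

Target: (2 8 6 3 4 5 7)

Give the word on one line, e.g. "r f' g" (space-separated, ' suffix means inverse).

f f r r

  after f: (2 5 8 3 6 4)
  after f: (2 8 6)(3 4 5)
  after r: (1 8 4 5 2)(3 6 7)
  after r: (2 8 6 3 4 5 7)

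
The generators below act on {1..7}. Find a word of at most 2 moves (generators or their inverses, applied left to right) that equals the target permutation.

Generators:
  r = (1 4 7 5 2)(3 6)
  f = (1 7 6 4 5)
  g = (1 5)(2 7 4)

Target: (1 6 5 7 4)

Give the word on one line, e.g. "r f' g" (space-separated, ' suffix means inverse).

  after f: (1 7 6 4 5)
  after f: (1 6 5 7 4)

f f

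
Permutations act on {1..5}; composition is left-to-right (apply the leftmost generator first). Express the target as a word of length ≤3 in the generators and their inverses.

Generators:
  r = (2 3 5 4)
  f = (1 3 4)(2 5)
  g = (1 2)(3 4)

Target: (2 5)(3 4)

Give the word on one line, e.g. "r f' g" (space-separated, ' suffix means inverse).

  after r: (2 3 5 4)
  after r: (2 5)(3 4)

r r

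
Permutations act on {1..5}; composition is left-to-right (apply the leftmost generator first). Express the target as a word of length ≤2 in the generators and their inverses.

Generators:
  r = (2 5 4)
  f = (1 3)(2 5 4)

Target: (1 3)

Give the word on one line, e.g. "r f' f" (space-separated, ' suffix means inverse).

  after f': (1 3)(2 4 5)
  after r: (1 3)

f' r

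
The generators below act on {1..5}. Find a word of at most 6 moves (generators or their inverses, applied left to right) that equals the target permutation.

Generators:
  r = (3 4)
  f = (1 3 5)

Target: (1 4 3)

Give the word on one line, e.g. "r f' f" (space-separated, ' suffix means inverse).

r f r f f

  after r: (3 4)
  after f: (1 3 4 5)
  after r: (1 4 5)
  after f: (1 4)(3 5)
  after f: (1 4 3)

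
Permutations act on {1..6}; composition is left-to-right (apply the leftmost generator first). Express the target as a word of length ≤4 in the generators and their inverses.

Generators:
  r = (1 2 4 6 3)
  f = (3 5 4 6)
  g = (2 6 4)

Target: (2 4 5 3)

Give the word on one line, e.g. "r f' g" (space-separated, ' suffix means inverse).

  after f': (3 6 4 5)
  after g': (2 4 5 3)

f' g'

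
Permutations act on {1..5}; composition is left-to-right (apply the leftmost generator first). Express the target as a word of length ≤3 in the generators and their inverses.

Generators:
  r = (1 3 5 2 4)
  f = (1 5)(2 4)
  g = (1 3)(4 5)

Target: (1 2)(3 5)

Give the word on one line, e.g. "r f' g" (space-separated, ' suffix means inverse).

r' f'

  after r': (1 4 2 5 3)
  after f': (1 2)(3 5)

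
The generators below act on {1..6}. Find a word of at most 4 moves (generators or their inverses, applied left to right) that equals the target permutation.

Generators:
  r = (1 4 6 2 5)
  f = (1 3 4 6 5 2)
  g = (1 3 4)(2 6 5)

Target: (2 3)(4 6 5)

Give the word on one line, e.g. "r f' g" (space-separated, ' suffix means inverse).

  after g: (1 3 4)(2 6 5)
  after r': (1 3)(2 4 5 6)
  after f': (2 3)(4 6 5)

g r' f'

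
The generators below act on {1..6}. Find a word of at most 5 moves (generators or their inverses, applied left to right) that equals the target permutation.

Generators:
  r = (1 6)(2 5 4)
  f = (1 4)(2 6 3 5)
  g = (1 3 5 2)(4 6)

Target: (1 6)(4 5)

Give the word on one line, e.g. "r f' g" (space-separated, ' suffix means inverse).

r f g' r'

  after r: (1 6)(2 5 4)
  after f: (1 3 5)(4 6)
  after g': (2 5)
  after r': (1 6)(4 5)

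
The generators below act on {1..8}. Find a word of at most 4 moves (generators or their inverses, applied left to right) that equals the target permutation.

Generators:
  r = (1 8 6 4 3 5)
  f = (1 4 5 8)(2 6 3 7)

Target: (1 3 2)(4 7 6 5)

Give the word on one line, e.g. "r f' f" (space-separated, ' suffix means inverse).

  after f: (1 4 5 8)(2 6 3 7)
  after r': (1 6 4 3 7 2 8 5)
  after f: (1 3 2)(4 7 6 5)

f r' f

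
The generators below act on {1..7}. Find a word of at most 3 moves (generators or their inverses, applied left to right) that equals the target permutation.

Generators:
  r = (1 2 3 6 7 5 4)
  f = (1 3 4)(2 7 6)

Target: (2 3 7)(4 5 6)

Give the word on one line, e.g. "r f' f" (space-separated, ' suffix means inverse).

  after r': (1 4 5 7 6 3 2)
  after f': (1 3 6)(2 4 5)
  after f': (2 3 7)(4 5 6)

r' f' f'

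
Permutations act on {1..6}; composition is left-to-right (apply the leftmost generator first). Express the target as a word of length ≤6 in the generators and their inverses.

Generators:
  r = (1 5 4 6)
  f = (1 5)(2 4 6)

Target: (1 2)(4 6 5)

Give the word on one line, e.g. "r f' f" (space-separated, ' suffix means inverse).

  after f: (1 5)(2 4 6)
  after f: (2 6 4)
  after r': (1 6 5)(2 4)
  after r': (1 4 2 5 6)
  after f': (1 2)(4 6 5)

f f r' r' f'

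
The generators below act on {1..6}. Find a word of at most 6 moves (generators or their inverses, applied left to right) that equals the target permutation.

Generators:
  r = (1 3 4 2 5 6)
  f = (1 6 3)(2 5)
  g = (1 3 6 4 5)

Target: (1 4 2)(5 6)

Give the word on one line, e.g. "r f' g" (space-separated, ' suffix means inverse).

  after r: (1 3 4 2 5 6)
  after g': (2 4)(3 6 5)
  after f: (1 6 2 4 5)
  after g': (1 3)(2 6)
  after r: (1 4 2)(5 6)

r g' f g' r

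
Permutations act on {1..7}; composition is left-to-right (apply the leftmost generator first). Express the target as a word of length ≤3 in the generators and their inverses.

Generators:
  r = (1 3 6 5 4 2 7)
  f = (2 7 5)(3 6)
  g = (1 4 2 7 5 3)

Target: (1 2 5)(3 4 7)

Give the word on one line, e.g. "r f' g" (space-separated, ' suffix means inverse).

  after g: (1 4 2 7 5 3)
  after g: (1 2 5)(3 4 7)

g g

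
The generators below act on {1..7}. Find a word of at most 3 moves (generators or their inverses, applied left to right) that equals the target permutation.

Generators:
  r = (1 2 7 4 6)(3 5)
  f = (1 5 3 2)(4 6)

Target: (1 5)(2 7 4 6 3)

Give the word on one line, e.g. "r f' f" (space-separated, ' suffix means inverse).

r f' f'

  after r: (1 2 7 4 6)(3 5)
  after f': (1 3)(2 7 6)
  after f': (1 5)(2 7 4 6 3)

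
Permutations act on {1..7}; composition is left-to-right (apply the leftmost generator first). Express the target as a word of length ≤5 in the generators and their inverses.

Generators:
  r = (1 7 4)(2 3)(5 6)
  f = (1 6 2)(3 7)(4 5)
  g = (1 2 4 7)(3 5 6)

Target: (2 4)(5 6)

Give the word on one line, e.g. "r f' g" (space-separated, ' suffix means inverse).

f g' f' r' g

  after f: (1 6 2)(3 7)(4 5)
  after g': (1 5 2 7 6)(3 4)
  after f': (1 4 7)(2 3 5 6)
  after r': (1 7 4)(3 6)
  after g: (2 4)(5 6)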